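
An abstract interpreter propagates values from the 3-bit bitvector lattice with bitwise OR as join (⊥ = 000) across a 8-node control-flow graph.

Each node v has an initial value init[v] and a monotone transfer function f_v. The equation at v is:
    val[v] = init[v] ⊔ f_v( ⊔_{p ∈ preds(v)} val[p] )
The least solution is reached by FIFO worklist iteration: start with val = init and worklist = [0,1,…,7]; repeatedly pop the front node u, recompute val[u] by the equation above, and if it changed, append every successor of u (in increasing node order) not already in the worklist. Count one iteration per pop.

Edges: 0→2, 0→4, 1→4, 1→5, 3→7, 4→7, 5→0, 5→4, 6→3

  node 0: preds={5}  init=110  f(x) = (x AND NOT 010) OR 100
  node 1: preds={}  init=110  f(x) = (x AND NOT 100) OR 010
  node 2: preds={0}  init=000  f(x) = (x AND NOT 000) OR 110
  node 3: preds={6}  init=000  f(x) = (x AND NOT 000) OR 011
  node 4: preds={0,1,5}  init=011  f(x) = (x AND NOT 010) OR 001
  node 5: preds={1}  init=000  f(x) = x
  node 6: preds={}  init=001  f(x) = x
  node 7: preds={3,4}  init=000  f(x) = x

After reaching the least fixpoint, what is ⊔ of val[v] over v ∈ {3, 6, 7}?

Worklist (10 pops):
  #1 pop 0: in=000 → 110 (no change)
  #2 pop 1: in=000 → 110 (no change)
  #3 pop 2: in=110 → 110 (was 000); enqueue []
  #4 pop 3: in=001 → 011 (was 000); enqueue []
  #5 pop 4: in=110 → 111 (was 011); enqueue []
  #6 pop 5: in=110 → 110 (was 000); enqueue [0,4]
  #7 pop 6: in=000 → 001 (no change)
  #8 pop 7: in=111 → 111 (was 000); enqueue []
  #9 pop 0: in=110 → 110 (no change)
  #10 pop 4: in=110 → 111 (no change)

Fixpoint:
  val[0] = 110
  val[1] = 110
  val[2] = 110
  val[3] = 011
  val[4] = 111
  val[5] = 110
  val[6] = 001
  val[7] = 111

111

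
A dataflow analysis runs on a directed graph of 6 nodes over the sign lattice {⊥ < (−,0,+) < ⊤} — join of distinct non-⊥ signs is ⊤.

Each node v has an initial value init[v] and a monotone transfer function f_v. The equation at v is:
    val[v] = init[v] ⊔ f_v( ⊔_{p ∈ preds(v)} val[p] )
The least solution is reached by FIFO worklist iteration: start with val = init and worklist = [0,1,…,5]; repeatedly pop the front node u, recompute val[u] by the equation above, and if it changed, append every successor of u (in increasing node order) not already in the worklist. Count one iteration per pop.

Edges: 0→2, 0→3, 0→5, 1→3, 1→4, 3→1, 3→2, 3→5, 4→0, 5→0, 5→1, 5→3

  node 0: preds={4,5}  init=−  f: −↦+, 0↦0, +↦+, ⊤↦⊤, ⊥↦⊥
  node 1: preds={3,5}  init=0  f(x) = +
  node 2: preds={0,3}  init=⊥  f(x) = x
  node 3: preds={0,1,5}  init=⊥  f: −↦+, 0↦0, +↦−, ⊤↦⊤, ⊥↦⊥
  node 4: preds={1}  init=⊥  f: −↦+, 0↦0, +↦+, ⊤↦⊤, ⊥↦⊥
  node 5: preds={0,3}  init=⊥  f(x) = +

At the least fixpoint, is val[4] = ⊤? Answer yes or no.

yes

Worklist (12 pops):
  #1 pop 0: in=⊥ → − (no change)
  #2 pop 1: in=⊥ → ⊤ (was 0); enqueue []
  #3 pop 2: in=− → − (was ⊥); enqueue []
  #4 pop 3: in=⊤ → ⊤ (was ⊥); enqueue [1,2]
  #5 pop 4: in=⊤ → ⊤ (was ⊥); enqueue [0]
  #6 pop 5: in=⊤ → + (was ⊥); enqueue [3]
  #7 pop 1: in=⊤ → ⊤ (no change)
  #8 pop 2: in=⊤ → ⊤ (was −); enqueue []
  #9 pop 0: in=⊤ → ⊤ (was −); enqueue [2,5]
  #10 pop 3: in=⊤ → ⊤ (no change)
  #11 pop 2: in=⊤ → ⊤ (no change)
  #12 pop 5: in=⊤ → + (no change)

Fixpoint:
  val[0] = ⊤
  val[1] = ⊤
  val[2] = ⊤
  val[3] = ⊤
  val[4] = ⊤
  val[5] = +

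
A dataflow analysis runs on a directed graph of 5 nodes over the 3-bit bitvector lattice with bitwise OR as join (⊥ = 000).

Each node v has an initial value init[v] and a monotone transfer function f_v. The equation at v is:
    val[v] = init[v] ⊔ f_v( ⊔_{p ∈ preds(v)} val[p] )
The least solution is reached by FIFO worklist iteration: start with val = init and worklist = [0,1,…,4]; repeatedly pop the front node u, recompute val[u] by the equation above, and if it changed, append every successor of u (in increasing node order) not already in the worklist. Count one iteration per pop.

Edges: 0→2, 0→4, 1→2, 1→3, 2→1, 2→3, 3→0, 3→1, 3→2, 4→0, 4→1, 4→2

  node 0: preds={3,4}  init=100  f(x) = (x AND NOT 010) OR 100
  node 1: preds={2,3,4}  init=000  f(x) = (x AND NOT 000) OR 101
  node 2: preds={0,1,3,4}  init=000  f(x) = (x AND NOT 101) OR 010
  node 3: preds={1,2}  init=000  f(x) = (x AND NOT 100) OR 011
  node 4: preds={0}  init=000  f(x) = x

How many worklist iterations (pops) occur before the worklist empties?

13

Iteration log — 13 steps:
  step 1. node 0  ⊔preds=000  new=100  stable
  step 2. node 1  ⊔preds=000  new=101  old=000  +wl: 
  step 3. node 2  ⊔preds=101  new=010  old=000  +wl: 1
  step 4. node 3  ⊔preds=111  new=011  old=000  +wl: 0,2
  step 5. node 4  ⊔preds=100  new=100  old=000  +wl: 
  step 6. node 1  ⊔preds=111  new=111  old=101  +wl: 3
  step 7. node 0  ⊔preds=111  new=101  old=100  +wl: 4
  step 8. node 2  ⊔preds=111  new=010  stable
  step 9. node 3  ⊔preds=111  new=011  stable
  step 10. node 4  ⊔preds=101  new=101  old=100  +wl: 0,1,2
  step 11. node 0  ⊔preds=111  new=101  stable
  step 12. node 1  ⊔preds=111  new=111  stable
  step 13. node 2  ⊔preds=111  new=010  stable

Least fixpoint reached:
  node 0: 101
  node 1: 111
  node 2: 010
  node 3: 011
  node 4: 101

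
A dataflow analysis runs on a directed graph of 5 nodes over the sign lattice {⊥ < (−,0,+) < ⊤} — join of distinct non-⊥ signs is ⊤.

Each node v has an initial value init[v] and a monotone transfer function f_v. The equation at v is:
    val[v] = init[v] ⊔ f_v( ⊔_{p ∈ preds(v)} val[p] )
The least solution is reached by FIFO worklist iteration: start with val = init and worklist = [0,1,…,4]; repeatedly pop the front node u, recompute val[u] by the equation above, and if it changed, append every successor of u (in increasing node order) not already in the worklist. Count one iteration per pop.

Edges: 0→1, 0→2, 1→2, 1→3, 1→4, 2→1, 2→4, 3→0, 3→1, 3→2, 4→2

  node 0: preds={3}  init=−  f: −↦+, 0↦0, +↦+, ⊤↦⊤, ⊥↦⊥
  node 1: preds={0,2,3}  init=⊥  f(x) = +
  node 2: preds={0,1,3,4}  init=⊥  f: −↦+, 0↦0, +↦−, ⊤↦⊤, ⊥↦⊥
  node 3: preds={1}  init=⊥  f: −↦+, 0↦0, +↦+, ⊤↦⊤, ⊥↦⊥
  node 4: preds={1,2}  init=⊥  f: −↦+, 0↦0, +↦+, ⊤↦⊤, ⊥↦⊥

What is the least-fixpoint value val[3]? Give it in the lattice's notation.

Trace (9 dequeues):
  [1] u=0 | in ⊥ | out − | ==
  [2] u=1 | in − | out + | prev ⊥ | push {}
  [3] u=2 | in ⊤ | out ⊤ | prev ⊥ | push {1}
  [4] u=3 | in + | out + | prev ⊥ | push {0,2}
  [5] u=4 | in ⊤ | out ⊤ | prev ⊥ | push {}
  [6] u=1 | in ⊤ | out + | ==
  [7] u=0 | in + | out ⊤ | prev − | push {1}
  [8] u=2 | in ⊤ | out ⊤ | ==
  [9] u=1 | in ⊤ | out + | ==

Converged values:
  [0] ⊤
  [1] +
  [2] ⊤
  [3] +
  [4] ⊤

+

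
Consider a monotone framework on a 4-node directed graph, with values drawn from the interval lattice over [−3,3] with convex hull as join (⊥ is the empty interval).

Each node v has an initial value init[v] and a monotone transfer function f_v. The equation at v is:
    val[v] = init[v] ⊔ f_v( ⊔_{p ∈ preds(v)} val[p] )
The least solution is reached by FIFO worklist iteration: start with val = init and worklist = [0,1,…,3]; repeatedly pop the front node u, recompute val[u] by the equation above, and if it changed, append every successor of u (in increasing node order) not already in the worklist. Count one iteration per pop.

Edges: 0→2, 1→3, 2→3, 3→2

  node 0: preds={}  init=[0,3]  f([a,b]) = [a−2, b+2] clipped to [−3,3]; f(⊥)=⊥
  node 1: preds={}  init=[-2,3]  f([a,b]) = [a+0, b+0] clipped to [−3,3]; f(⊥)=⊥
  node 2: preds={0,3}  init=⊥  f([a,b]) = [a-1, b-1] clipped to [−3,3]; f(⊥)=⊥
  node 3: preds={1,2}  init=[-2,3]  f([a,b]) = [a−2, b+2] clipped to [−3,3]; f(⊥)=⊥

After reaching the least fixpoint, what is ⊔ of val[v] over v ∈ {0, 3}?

[-3,3]

Trace (5 dequeues):
  [1] u=0 | in ⊥ | out [0,3] | ==
  [2] u=1 | in ⊥ | out [-2,3] | ==
  [3] u=2 | in [-2,3] | out [-3,2] | prev ⊥ | push {}
  [4] u=3 | in [-3,3] | out [-3,3] | prev [-2,3] | push {2}
  [5] u=2 | in [-3,3] | out [-3,2] | ==

Converged values:
  [0] [0,3]
  [1] [-2,3]
  [2] [-3,2]
  [3] [-3,3]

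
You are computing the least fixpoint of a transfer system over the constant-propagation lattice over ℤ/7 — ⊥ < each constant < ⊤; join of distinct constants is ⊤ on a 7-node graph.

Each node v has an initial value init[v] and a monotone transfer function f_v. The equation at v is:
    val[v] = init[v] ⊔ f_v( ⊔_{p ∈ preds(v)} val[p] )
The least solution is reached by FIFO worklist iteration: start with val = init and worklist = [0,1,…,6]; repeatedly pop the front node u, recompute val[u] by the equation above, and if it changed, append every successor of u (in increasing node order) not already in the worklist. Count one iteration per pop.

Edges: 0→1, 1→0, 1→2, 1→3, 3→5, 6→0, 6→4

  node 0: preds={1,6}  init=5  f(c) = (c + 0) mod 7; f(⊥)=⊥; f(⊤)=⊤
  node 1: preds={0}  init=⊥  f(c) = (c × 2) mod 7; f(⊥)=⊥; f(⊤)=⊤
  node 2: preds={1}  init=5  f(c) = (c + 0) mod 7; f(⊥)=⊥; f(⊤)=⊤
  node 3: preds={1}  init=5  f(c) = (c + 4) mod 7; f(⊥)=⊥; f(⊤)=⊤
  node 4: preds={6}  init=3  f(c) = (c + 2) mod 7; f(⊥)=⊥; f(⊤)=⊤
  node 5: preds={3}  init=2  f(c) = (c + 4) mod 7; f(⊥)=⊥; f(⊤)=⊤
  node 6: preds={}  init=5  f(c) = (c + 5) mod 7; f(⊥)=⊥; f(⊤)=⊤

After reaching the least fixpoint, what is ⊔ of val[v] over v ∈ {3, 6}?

Iteration log — 12 steps:
  step 1. node 0  ⊔preds=5  new=5  stable
  step 2. node 1  ⊔preds=5  new=3  old=⊥  +wl: 0
  step 3. node 2  ⊔preds=3  new=⊤  old=5  +wl: 
  step 4. node 3  ⊔preds=3  new=⊤  old=5  +wl: 
  step 5. node 4  ⊔preds=5  new=⊤  old=3  +wl: 
  step 6. node 5  ⊔preds=⊤  new=⊤  old=2  +wl: 
  step 7. node 6  ⊔preds=⊥  new=5  stable
  step 8. node 0  ⊔preds=⊤  new=⊤  old=5  +wl: 1
  step 9. node 1  ⊔preds=⊤  new=⊤  old=3  +wl: 0,2,3
  step 10. node 0  ⊔preds=⊤  new=⊤  stable
  step 11. node 2  ⊔preds=⊤  new=⊤  stable
  step 12. node 3  ⊔preds=⊤  new=⊤  stable

Least fixpoint reached:
  node 0: ⊤
  node 1: ⊤
  node 2: ⊤
  node 3: ⊤
  node 4: ⊤
  node 5: ⊤
  node 6: 5

⊤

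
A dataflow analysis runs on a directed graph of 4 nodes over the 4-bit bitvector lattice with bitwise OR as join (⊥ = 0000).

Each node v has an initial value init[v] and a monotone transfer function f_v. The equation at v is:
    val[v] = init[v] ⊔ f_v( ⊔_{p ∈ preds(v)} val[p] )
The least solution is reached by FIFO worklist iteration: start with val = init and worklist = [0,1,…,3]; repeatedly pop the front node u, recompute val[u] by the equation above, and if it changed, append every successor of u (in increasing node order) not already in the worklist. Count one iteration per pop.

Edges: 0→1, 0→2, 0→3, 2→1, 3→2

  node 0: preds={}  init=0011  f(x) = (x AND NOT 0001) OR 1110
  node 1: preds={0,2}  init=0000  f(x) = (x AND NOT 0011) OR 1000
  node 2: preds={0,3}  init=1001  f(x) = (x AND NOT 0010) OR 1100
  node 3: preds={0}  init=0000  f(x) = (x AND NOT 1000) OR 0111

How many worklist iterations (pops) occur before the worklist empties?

Worklist (6 pops):
  #1 pop 0: in=0000 → 1111 (was 0011); enqueue []
  #2 pop 1: in=1111 → 1100 (was 0000); enqueue []
  #3 pop 2: in=1111 → 1101 (was 1001); enqueue [1]
  #4 pop 3: in=1111 → 0111 (was 0000); enqueue [2]
  #5 pop 1: in=1111 → 1100 (no change)
  #6 pop 2: in=1111 → 1101 (no change)

Fixpoint:
  val[0] = 1111
  val[1] = 1100
  val[2] = 1101
  val[3] = 0111

6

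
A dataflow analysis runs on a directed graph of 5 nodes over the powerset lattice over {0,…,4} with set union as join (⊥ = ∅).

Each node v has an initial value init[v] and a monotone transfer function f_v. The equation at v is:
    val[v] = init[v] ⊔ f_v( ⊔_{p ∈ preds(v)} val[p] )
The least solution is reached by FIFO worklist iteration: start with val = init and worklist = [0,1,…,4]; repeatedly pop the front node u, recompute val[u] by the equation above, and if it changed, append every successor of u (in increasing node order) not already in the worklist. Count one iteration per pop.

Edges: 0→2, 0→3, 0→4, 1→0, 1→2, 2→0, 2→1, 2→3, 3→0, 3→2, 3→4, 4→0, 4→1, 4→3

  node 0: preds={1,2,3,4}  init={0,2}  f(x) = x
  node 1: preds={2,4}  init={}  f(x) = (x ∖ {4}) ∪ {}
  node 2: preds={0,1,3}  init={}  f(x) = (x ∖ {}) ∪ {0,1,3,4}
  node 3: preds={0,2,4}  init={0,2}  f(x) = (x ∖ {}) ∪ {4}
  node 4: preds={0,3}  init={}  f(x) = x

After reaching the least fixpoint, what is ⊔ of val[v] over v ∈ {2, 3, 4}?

Iteration log — 11 steps:
  step 1. node 0  ⊔preds={0,2}  new={0,2}  stable
  step 2. node 1  ⊔preds={}  new={}  stable
  step 3. node 2  ⊔preds={0,2}  new={0,1,2,3,4}  old={}  +wl: 0,1
  step 4. node 3  ⊔preds={0,1,2,3,4}  new={0,1,2,3,4}  old={0,2}  +wl: 2
  step 5. node 4  ⊔preds={0,1,2,3,4}  new={0,1,2,3,4}  old={}  +wl: 3
  step 6. node 0  ⊔preds={0,1,2,3,4}  new={0,1,2,3,4}  old={0,2}  +wl: 4
  step 7. node 1  ⊔preds={0,1,2,3,4}  new={0,1,2,3}  old={}  +wl: 0
  step 8. node 2  ⊔preds={0,1,2,3,4}  new={0,1,2,3,4}  stable
  step 9. node 3  ⊔preds={0,1,2,3,4}  new={0,1,2,3,4}  stable
  step 10. node 4  ⊔preds={0,1,2,3,4}  new={0,1,2,3,4}  stable
  step 11. node 0  ⊔preds={0,1,2,3,4}  new={0,1,2,3,4}  stable

Least fixpoint reached:
  node 0: {0,1,2,3,4}
  node 1: {0,1,2,3}
  node 2: {0,1,2,3,4}
  node 3: {0,1,2,3,4}
  node 4: {0,1,2,3,4}

{0,1,2,3,4}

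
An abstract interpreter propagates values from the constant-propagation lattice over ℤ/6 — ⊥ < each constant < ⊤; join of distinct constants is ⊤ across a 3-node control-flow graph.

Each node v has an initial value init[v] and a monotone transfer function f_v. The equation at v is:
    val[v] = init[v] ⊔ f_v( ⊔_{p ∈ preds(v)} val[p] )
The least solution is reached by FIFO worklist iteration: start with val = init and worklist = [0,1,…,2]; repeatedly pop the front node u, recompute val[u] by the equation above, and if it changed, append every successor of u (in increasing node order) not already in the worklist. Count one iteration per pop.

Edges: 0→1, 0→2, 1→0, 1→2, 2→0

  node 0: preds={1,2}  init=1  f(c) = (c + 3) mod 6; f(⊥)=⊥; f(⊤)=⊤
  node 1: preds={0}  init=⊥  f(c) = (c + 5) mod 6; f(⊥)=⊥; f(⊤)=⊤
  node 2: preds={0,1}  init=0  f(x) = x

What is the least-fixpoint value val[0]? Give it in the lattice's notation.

Worklist (4 pops):
  #1 pop 0: in=0 → ⊤ (was 1); enqueue []
  #2 pop 1: in=⊤ → ⊤ (was ⊥); enqueue [0]
  #3 pop 2: in=⊤ → ⊤ (was 0); enqueue []
  #4 pop 0: in=⊤ → ⊤ (no change)

Fixpoint:
  val[0] = ⊤
  val[1] = ⊤
  val[2] = ⊤

⊤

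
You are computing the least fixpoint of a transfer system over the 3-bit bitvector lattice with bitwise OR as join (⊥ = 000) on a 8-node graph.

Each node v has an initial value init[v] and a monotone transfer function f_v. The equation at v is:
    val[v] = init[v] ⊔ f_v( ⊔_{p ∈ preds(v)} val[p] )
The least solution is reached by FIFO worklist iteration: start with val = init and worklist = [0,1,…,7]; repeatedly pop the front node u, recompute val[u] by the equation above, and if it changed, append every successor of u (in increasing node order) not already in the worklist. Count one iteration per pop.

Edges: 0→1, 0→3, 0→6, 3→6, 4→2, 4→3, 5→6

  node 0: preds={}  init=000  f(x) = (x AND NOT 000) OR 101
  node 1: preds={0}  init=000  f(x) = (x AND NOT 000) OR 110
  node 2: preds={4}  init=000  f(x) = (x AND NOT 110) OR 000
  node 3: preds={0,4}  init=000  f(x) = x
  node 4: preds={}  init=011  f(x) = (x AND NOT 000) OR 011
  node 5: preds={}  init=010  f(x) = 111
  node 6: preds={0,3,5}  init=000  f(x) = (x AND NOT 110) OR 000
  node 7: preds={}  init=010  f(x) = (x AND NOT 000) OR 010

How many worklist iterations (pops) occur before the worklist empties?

Worklist (8 pops):
  #1 pop 0: in=000 → 101 (was 000); enqueue []
  #2 pop 1: in=101 → 111 (was 000); enqueue []
  #3 pop 2: in=011 → 001 (was 000); enqueue []
  #4 pop 3: in=111 → 111 (was 000); enqueue []
  #5 pop 4: in=000 → 011 (no change)
  #6 pop 5: in=000 → 111 (was 010); enqueue []
  #7 pop 6: in=111 → 001 (was 000); enqueue []
  #8 pop 7: in=000 → 010 (no change)

Fixpoint:
  val[0] = 101
  val[1] = 111
  val[2] = 001
  val[3] = 111
  val[4] = 011
  val[5] = 111
  val[6] = 001
  val[7] = 010

8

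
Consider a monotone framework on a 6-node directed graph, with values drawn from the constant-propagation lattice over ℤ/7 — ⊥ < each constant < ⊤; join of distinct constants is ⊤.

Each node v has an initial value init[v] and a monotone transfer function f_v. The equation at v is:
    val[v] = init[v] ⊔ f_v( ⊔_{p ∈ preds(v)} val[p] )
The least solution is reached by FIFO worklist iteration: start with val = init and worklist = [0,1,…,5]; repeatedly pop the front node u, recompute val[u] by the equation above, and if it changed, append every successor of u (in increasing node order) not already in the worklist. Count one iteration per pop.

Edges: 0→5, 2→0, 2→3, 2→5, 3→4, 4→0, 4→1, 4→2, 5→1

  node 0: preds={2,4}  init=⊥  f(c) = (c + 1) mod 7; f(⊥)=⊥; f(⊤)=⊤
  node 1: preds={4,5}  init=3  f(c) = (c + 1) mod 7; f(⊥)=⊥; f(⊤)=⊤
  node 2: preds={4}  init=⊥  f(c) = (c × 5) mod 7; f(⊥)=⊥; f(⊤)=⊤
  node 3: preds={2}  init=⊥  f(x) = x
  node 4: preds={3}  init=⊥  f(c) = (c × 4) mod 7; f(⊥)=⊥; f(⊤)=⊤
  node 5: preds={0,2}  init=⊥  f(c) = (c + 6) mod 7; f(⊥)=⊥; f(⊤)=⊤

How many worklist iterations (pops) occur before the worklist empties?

Trace (6 dequeues):
  [1] u=0 | in ⊥ | out ⊥ | ==
  [2] u=1 | in ⊥ | out 3 | ==
  [3] u=2 | in ⊥ | out ⊥ | ==
  [4] u=3 | in ⊥ | out ⊥ | ==
  [5] u=4 | in ⊥ | out ⊥ | ==
  [6] u=5 | in ⊥ | out ⊥ | ==

Converged values:
  [0] ⊥
  [1] 3
  [2] ⊥
  [3] ⊥
  [4] ⊥
  [5] ⊥

6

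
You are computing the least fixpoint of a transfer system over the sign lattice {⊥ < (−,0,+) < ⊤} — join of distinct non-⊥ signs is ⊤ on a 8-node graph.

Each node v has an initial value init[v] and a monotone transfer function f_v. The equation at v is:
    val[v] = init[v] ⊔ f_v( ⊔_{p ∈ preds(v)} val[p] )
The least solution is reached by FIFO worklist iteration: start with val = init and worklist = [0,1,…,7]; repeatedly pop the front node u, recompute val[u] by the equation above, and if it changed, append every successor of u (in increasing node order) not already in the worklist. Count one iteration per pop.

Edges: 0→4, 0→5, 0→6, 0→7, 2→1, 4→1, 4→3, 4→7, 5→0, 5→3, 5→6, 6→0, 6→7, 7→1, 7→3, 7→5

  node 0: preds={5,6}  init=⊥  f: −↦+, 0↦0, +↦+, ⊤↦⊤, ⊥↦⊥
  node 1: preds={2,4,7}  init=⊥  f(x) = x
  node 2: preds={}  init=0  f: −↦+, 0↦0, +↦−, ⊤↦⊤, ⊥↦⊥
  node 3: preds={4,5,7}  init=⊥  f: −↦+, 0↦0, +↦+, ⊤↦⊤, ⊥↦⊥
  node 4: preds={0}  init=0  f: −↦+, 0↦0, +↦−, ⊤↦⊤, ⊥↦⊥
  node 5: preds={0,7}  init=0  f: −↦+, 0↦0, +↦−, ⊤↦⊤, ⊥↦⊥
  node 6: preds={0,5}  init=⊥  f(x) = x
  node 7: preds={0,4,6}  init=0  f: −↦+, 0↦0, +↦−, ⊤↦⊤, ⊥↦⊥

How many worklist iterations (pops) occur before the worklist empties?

Worklist (9 pops):
  #1 pop 0: in=0 → 0 (was ⊥); enqueue []
  #2 pop 1: in=0 → 0 (was ⊥); enqueue []
  #3 pop 2: in=⊥ → 0 (no change)
  #4 pop 3: in=0 → 0 (was ⊥); enqueue []
  #5 pop 4: in=0 → 0 (no change)
  #6 pop 5: in=0 → 0 (no change)
  #7 pop 6: in=0 → 0 (was ⊥); enqueue [0]
  #8 pop 7: in=0 → 0 (no change)
  #9 pop 0: in=0 → 0 (no change)

Fixpoint:
  val[0] = 0
  val[1] = 0
  val[2] = 0
  val[3] = 0
  val[4] = 0
  val[5] = 0
  val[6] = 0
  val[7] = 0

9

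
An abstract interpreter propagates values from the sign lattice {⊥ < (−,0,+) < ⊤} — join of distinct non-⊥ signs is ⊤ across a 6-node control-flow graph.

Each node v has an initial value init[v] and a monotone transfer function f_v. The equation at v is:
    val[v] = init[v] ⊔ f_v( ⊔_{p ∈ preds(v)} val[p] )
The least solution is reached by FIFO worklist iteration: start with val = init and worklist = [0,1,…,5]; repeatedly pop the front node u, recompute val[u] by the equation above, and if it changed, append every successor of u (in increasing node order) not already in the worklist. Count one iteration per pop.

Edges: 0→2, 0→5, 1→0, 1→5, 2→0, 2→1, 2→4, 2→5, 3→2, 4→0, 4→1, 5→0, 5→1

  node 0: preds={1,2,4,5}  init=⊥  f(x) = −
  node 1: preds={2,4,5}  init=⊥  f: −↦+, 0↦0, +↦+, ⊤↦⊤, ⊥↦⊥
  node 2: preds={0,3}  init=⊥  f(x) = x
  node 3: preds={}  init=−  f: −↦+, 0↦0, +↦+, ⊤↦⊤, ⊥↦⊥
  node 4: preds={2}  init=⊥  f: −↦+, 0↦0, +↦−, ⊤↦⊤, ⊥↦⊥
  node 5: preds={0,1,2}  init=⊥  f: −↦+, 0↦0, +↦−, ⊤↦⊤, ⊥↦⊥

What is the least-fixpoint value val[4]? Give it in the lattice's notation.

+

Worklist (12 pops):
  #1 pop 0: in=⊥ → − (was ⊥); enqueue []
  #2 pop 1: in=⊥ → ⊥ (no change)
  #3 pop 2: in=− → − (was ⊥); enqueue [0,1]
  #4 pop 3: in=⊥ → − (no change)
  #5 pop 4: in=− → + (was ⊥); enqueue []
  #6 pop 5: in=− → + (was ⊥); enqueue []
  #7 pop 0: in=⊤ → − (no change)
  #8 pop 1: in=⊤ → ⊤ (was ⊥); enqueue [0,5]
  #9 pop 0: in=⊤ → − (no change)
  #10 pop 5: in=⊤ → ⊤ (was +); enqueue [0,1]
  #11 pop 0: in=⊤ → − (no change)
  #12 pop 1: in=⊤ → ⊤ (no change)

Fixpoint:
  val[0] = −
  val[1] = ⊤
  val[2] = −
  val[3] = −
  val[4] = +
  val[5] = ⊤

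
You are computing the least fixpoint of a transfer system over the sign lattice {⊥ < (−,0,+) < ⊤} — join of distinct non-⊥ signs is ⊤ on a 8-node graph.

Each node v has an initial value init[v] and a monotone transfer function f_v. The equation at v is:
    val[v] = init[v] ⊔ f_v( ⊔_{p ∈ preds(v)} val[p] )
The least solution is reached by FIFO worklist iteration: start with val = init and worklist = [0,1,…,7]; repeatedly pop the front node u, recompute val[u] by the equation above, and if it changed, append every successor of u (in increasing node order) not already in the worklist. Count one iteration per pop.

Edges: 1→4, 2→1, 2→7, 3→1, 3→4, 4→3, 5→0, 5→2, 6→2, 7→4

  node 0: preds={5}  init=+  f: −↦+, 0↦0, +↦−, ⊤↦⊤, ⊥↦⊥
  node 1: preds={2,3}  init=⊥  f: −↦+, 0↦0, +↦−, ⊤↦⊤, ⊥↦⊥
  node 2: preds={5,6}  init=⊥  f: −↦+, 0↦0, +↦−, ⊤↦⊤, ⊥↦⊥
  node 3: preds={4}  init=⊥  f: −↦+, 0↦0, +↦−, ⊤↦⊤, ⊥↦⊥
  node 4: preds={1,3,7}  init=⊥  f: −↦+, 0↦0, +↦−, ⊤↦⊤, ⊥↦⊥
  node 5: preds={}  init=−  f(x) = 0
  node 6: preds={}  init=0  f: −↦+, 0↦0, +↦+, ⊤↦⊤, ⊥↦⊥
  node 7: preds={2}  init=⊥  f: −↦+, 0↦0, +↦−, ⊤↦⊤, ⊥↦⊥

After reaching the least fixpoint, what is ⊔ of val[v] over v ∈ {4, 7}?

⊤

Iteration log — 15 steps:
  step 1. node 0  ⊔preds=−  new=+  stable
  step 2. node 1  ⊔preds=⊥  new=⊥  stable
  step 3. node 2  ⊔preds=⊤  new=⊤  old=⊥  +wl: 1
  step 4. node 3  ⊔preds=⊥  new=⊥  stable
  step 5. node 4  ⊔preds=⊥  new=⊥  stable
  step 6. node 5  ⊔preds=⊥  new=⊤  old=−  +wl: 0,2
  step 7. node 6  ⊔preds=⊥  new=0  stable
  step 8. node 7  ⊔preds=⊤  new=⊤  old=⊥  +wl: 4
  step 9. node 1  ⊔preds=⊤  new=⊤  old=⊥  +wl: 
  step 10. node 0  ⊔preds=⊤  new=⊤  old=+  +wl: 
  step 11. node 2  ⊔preds=⊤  new=⊤  stable
  step 12. node 4  ⊔preds=⊤  new=⊤  old=⊥  +wl: 3
  step 13. node 3  ⊔preds=⊤  new=⊤  old=⊥  +wl: 1,4
  step 14. node 1  ⊔preds=⊤  new=⊤  stable
  step 15. node 4  ⊔preds=⊤  new=⊤  stable

Least fixpoint reached:
  node 0: ⊤
  node 1: ⊤
  node 2: ⊤
  node 3: ⊤
  node 4: ⊤
  node 5: ⊤
  node 6: 0
  node 7: ⊤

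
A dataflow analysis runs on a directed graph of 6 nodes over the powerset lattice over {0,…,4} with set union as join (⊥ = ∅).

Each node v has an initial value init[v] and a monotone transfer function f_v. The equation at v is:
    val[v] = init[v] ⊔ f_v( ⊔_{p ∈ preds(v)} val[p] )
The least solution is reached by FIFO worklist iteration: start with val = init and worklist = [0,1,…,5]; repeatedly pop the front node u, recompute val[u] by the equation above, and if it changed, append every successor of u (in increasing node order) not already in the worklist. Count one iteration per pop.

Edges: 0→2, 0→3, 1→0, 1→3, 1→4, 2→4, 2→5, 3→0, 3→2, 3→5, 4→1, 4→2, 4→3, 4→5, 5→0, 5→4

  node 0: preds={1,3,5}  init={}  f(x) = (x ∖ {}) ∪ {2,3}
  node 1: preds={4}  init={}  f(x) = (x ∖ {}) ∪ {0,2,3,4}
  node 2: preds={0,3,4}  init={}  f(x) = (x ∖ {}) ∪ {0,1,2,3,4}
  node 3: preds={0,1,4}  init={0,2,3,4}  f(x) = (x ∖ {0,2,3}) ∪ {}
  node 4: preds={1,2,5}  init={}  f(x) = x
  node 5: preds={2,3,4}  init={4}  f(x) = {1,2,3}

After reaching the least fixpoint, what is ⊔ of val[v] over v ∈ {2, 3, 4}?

Worklist (14 pops):
  #1 pop 0: in={0,2,3,4} → {0,2,3,4} (was {}); enqueue []
  #2 pop 1: in={} → {0,2,3,4} (was {}); enqueue [0]
  #3 pop 2: in={0,2,3,4} → {0,1,2,3,4} (was {}); enqueue []
  #4 pop 3: in={0,2,3,4} → {0,2,3,4} (no change)
  #5 pop 4: in={0,1,2,3,4} → {0,1,2,3,4} (was {}); enqueue [1,2,3]
  #6 pop 5: in={0,1,2,3,4} → {1,2,3,4} (was {4}); enqueue [4]
  #7 pop 0: in={0,1,2,3,4} → {0,1,2,3,4} (was {0,2,3,4}); enqueue []
  #8 pop 1: in={0,1,2,3,4} → {0,1,2,3,4} (was {0,2,3,4}); enqueue [0]
  #9 pop 2: in={0,1,2,3,4} → {0,1,2,3,4} (no change)
  #10 pop 3: in={0,1,2,3,4} → {0,1,2,3,4} (was {0,2,3,4}); enqueue [2,5]
  #11 pop 4: in={0,1,2,3,4} → {0,1,2,3,4} (no change)
  #12 pop 0: in={0,1,2,3,4} → {0,1,2,3,4} (no change)
  #13 pop 2: in={0,1,2,3,4} → {0,1,2,3,4} (no change)
  #14 pop 5: in={0,1,2,3,4} → {1,2,3,4} (no change)

Fixpoint:
  val[0] = {0,1,2,3,4}
  val[1] = {0,1,2,3,4}
  val[2] = {0,1,2,3,4}
  val[3] = {0,1,2,3,4}
  val[4] = {0,1,2,3,4}
  val[5] = {1,2,3,4}

{0,1,2,3,4}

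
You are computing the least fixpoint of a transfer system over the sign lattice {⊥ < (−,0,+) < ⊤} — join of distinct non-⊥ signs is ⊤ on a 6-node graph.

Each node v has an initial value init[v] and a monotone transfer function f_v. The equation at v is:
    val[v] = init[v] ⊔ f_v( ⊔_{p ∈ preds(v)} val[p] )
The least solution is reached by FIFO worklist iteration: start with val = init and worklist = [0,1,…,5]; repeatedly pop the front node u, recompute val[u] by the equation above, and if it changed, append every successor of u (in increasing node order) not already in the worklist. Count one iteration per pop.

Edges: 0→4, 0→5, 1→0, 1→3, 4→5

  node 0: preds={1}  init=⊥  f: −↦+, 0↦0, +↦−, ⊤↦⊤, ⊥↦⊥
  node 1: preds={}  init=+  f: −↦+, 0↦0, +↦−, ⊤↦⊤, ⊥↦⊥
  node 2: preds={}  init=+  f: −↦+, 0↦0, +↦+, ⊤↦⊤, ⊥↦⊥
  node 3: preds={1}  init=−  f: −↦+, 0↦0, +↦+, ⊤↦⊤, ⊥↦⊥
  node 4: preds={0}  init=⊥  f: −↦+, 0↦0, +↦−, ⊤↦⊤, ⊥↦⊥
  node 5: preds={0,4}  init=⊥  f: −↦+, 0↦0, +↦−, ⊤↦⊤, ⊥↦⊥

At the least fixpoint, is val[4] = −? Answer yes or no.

Iteration log — 6 steps:
  step 1. node 0  ⊔preds=+  new=−  old=⊥  +wl: 
  step 2. node 1  ⊔preds=⊥  new=+  stable
  step 3. node 2  ⊔preds=⊥  new=+  stable
  step 4. node 3  ⊔preds=+  new=⊤  old=−  +wl: 
  step 5. node 4  ⊔preds=−  new=+  old=⊥  +wl: 
  step 6. node 5  ⊔preds=⊤  new=⊤  old=⊥  +wl: 

Least fixpoint reached:
  node 0: −
  node 1: +
  node 2: +
  node 3: ⊤
  node 4: +
  node 5: ⊤

no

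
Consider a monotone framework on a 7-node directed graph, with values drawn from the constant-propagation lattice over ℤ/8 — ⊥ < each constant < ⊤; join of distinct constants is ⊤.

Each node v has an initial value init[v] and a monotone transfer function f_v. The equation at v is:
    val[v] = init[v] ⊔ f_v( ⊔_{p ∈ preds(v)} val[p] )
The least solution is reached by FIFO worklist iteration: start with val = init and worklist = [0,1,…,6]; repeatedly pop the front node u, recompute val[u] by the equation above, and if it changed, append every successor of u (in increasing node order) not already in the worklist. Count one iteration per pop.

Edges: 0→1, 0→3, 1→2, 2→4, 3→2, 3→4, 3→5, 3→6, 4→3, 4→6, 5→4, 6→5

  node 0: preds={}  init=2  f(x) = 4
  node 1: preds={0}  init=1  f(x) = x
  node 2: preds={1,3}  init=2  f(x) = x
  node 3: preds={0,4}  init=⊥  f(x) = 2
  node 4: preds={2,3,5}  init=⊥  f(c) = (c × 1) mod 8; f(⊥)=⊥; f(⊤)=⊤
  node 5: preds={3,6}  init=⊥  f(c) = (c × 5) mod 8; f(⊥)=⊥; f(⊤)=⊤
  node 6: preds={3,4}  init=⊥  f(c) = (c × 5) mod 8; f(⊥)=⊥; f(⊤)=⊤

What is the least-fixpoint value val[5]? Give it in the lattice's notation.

⊤

Iteration log — 12 steps:
  step 1. node 0  ⊔preds=⊥  new=⊤  old=2  +wl: 
  step 2. node 1  ⊔preds=⊤  new=⊤  old=1  +wl: 
  step 3. node 2  ⊔preds=⊤  new=⊤  old=2  +wl: 
  step 4. node 3  ⊔preds=⊤  new=2  old=⊥  +wl: 2
  step 5. node 4  ⊔preds=⊤  new=⊤  old=⊥  +wl: 3
  step 6. node 5  ⊔preds=2  new=2  old=⊥  +wl: 4
  step 7. node 6  ⊔preds=⊤  new=⊤  old=⊥  +wl: 5
  step 8. node 2  ⊔preds=⊤  new=⊤  stable
  step 9. node 3  ⊔preds=⊤  new=2  stable
  step 10. node 4  ⊔preds=⊤  new=⊤  stable
  step 11. node 5  ⊔preds=⊤  new=⊤  old=2  +wl: 4
  step 12. node 4  ⊔preds=⊤  new=⊤  stable

Least fixpoint reached:
  node 0: ⊤
  node 1: ⊤
  node 2: ⊤
  node 3: 2
  node 4: ⊤
  node 5: ⊤
  node 6: ⊤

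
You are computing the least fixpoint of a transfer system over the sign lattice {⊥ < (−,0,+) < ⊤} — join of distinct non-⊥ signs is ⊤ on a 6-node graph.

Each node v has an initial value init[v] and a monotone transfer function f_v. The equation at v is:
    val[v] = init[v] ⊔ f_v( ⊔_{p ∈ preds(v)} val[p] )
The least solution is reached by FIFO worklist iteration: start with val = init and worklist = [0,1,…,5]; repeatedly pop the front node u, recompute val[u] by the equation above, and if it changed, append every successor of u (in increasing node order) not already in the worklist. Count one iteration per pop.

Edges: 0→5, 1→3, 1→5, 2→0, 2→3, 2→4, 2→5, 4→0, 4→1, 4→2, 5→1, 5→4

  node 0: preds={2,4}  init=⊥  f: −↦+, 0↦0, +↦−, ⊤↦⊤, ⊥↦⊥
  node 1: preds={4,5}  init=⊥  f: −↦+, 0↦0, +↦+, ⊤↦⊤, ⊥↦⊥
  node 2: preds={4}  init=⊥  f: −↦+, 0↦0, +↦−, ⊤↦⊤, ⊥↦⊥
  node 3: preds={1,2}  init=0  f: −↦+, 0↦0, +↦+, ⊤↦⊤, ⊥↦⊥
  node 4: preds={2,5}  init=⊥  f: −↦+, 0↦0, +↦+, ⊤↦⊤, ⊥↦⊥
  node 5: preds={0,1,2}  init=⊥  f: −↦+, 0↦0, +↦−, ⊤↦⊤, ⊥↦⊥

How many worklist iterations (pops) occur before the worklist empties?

Worklist (6 pops):
  #1 pop 0: in=⊥ → ⊥ (no change)
  #2 pop 1: in=⊥ → ⊥ (no change)
  #3 pop 2: in=⊥ → ⊥ (no change)
  #4 pop 3: in=⊥ → 0 (no change)
  #5 pop 4: in=⊥ → ⊥ (no change)
  #6 pop 5: in=⊥ → ⊥ (no change)

Fixpoint:
  val[0] = ⊥
  val[1] = ⊥
  val[2] = ⊥
  val[3] = 0
  val[4] = ⊥
  val[5] = ⊥

6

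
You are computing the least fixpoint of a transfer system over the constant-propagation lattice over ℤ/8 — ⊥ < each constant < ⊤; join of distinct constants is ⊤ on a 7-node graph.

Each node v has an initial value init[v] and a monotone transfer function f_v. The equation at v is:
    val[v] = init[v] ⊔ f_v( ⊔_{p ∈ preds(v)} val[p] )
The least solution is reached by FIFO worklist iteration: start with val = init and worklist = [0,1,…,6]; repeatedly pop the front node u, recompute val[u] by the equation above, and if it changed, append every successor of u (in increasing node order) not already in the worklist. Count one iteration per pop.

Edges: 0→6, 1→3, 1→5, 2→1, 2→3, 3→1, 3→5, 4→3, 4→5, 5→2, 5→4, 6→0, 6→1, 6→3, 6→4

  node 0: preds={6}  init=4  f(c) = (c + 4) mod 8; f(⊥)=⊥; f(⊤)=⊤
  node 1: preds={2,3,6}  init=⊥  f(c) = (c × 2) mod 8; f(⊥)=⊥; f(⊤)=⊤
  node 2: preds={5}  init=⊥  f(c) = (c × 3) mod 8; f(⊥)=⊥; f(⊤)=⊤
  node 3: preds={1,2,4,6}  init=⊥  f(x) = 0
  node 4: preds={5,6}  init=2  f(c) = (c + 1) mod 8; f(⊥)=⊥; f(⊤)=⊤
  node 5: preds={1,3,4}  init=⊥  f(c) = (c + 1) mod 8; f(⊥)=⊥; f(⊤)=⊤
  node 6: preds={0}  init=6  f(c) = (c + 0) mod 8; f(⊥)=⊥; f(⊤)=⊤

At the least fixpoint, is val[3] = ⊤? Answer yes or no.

Worklist (15 pops):
  #1 pop 0: in=6 → ⊤ (was 4); enqueue []
  #2 pop 1: in=6 → 4 (was ⊥); enqueue []
  #3 pop 2: in=⊥ → ⊥ (no change)
  #4 pop 3: in=⊤ → 0 (was ⊥); enqueue [1]
  #5 pop 4: in=6 → ⊤ (was 2); enqueue [3]
  #6 pop 5: in=⊤ → ⊤ (was ⊥); enqueue [2,4]
  #7 pop 6: in=⊤ → ⊤ (was 6); enqueue [0]
  #8 pop 1: in=⊤ → ⊤ (was 4); enqueue [5]
  #9 pop 3: in=⊤ → 0 (no change)
  #10 pop 2: in=⊤ → ⊤ (was ⊥); enqueue [1,3]
  #11 pop 4: in=⊤ → ⊤ (no change)
  #12 pop 0: in=⊤ → ⊤ (no change)
  #13 pop 5: in=⊤ → ⊤ (no change)
  #14 pop 1: in=⊤ → ⊤ (no change)
  #15 pop 3: in=⊤ → 0 (no change)

Fixpoint:
  val[0] = ⊤
  val[1] = ⊤
  val[2] = ⊤
  val[3] = 0
  val[4] = ⊤
  val[5] = ⊤
  val[6] = ⊤

no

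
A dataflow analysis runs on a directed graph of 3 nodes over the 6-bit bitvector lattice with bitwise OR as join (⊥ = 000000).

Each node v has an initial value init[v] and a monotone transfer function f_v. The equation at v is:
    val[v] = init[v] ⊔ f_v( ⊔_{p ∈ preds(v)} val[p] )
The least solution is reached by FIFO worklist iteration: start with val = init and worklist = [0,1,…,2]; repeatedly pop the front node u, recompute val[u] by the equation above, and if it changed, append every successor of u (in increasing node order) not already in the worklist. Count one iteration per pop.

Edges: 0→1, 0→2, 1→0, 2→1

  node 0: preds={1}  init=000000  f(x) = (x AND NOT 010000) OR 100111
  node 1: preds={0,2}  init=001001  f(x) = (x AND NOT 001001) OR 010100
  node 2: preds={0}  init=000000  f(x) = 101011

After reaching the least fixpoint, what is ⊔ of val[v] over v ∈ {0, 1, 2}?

111111

Worklist (5 pops):
  #1 pop 0: in=001001 → 101111 (was 000000); enqueue []
  #2 pop 1: in=101111 → 111111 (was 001001); enqueue [0]
  #3 pop 2: in=101111 → 101011 (was 000000); enqueue [1]
  #4 pop 0: in=111111 → 101111 (no change)
  #5 pop 1: in=101111 → 111111 (no change)

Fixpoint:
  val[0] = 101111
  val[1] = 111111
  val[2] = 101011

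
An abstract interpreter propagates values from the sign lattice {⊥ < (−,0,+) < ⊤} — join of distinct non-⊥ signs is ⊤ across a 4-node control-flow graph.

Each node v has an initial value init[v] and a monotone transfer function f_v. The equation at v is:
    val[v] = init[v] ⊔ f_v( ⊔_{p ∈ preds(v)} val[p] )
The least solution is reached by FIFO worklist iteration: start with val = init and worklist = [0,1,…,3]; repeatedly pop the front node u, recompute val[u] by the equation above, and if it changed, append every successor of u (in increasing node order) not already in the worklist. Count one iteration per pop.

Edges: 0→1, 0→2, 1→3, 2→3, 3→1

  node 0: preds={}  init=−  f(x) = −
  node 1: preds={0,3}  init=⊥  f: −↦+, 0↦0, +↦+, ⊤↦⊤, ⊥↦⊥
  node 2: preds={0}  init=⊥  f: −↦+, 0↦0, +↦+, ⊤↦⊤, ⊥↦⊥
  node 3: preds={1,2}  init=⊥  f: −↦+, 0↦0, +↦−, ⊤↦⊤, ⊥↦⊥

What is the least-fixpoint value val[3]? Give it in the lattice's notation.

Trace (5 dequeues):
  [1] u=0 | in ⊥ | out − | ==
  [2] u=1 | in − | out + | prev ⊥ | push {}
  [3] u=2 | in − | out + | prev ⊥ | push {}
  [4] u=3 | in + | out − | prev ⊥ | push {1}
  [5] u=1 | in − | out + | ==

Converged values:
  [0] −
  [1] +
  [2] +
  [3] −

−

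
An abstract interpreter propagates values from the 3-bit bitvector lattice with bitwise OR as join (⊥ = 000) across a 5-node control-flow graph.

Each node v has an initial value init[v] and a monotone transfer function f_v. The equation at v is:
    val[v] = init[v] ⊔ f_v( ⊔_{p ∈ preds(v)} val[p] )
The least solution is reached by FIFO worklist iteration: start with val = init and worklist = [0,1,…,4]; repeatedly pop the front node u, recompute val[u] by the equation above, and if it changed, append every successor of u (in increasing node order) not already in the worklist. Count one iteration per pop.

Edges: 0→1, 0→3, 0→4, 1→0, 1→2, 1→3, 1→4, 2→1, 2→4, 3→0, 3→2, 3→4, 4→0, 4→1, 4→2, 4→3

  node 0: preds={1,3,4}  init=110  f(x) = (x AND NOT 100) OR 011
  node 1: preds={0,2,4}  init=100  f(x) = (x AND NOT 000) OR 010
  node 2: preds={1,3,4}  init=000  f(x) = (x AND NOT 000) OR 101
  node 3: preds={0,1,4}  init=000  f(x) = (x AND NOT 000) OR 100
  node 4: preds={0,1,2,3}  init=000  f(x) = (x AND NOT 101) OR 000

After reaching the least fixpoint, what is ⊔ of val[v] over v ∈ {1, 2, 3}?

111

Trace (9 dequeues):
  [1] u=0 | in 100 | out 111 | prev 110 | push {}
  [2] u=1 | in 111 | out 111 | prev 100 | push {0}
  [3] u=2 | in 111 | out 111 | prev 000 | push {1}
  [4] u=3 | in 111 | out 111 | prev 000 | push {2}
  [5] u=4 | in 111 | out 010 | prev 000 | push {3}
  [6] u=0 | in 111 | out 111 | ==
  [7] u=1 | in 111 | out 111 | ==
  [8] u=2 | in 111 | out 111 | ==
  [9] u=3 | in 111 | out 111 | ==

Converged values:
  [0] 111
  [1] 111
  [2] 111
  [3] 111
  [4] 010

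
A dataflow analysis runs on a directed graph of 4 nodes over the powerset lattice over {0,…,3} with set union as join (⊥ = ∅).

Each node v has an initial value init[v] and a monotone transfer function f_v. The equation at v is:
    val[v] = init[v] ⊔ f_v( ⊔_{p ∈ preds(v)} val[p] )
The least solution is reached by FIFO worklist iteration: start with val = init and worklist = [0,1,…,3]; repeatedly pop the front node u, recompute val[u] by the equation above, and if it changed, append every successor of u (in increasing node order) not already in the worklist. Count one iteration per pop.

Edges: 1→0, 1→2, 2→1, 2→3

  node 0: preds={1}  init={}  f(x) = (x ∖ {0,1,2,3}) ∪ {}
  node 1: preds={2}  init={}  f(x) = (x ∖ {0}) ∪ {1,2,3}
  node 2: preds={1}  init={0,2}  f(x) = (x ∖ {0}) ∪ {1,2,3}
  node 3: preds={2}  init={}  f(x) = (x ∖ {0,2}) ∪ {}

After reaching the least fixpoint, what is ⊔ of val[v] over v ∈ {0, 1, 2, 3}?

Worklist (6 pops):
  #1 pop 0: in={} → {} (no change)
  #2 pop 1: in={0,2} → {1,2,3} (was {}); enqueue [0]
  #3 pop 2: in={1,2,3} → {0,1,2,3} (was {0,2}); enqueue [1]
  #4 pop 3: in={0,1,2,3} → {1,3} (was {}); enqueue []
  #5 pop 0: in={1,2,3} → {} (no change)
  #6 pop 1: in={0,1,2,3} → {1,2,3} (no change)

Fixpoint:
  val[0] = {}
  val[1] = {1,2,3}
  val[2] = {0,1,2,3}
  val[3] = {1,3}

{0,1,2,3}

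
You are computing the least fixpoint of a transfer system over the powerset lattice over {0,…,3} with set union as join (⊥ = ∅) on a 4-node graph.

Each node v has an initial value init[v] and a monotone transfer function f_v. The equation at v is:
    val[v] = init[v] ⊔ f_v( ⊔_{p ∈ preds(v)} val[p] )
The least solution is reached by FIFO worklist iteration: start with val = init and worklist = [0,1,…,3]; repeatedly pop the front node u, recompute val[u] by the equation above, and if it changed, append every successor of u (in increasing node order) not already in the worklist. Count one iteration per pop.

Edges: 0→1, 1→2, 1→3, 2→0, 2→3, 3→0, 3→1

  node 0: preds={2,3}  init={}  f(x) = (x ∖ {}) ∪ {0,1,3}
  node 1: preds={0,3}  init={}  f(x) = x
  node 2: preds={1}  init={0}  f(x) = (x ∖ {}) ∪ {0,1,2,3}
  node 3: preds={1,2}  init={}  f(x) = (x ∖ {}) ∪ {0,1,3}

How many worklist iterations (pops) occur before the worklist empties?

Iteration log — 8 steps:
  step 1. node 0  ⊔preds={0}  new={0,1,3}  old={}  +wl: 
  step 2. node 1  ⊔preds={0,1,3}  new={0,1,3}  old={}  +wl: 
  step 3. node 2  ⊔preds={0,1,3}  new={0,1,2,3}  old={0}  +wl: 0
  step 4. node 3  ⊔preds={0,1,2,3}  new={0,1,2,3}  old={}  +wl: 1
  step 5. node 0  ⊔preds={0,1,2,3}  new={0,1,2,3}  old={0,1,3}  +wl: 
  step 6. node 1  ⊔preds={0,1,2,3}  new={0,1,2,3}  old={0,1,3}  +wl: 2,3
  step 7. node 2  ⊔preds={0,1,2,3}  new={0,1,2,3}  stable
  step 8. node 3  ⊔preds={0,1,2,3}  new={0,1,2,3}  stable

Least fixpoint reached:
  node 0: {0,1,2,3}
  node 1: {0,1,2,3}
  node 2: {0,1,2,3}
  node 3: {0,1,2,3}

8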